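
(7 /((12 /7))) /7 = 7 /12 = 0.58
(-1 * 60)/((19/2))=-120/19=-6.32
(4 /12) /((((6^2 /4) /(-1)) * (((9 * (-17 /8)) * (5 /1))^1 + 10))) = 8 /18495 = 0.00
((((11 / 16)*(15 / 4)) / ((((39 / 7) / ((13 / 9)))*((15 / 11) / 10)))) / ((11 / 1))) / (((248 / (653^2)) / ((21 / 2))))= 1149172255 / 142848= 8044.72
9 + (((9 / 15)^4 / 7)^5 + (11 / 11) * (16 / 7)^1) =18089199069648893776 / 1602840423583984375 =11.29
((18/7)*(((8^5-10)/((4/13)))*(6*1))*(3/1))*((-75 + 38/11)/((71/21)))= -7403704074/71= -104277522.17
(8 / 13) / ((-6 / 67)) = -268 / 39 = -6.87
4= 4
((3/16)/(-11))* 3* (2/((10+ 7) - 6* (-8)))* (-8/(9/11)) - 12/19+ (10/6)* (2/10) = -0.28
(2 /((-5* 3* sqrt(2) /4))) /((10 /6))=-4* sqrt(2) /25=-0.23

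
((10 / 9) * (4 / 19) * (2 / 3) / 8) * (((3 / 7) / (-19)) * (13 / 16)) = -65 / 181944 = -0.00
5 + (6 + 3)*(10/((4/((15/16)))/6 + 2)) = 2330/61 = 38.20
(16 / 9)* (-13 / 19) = -208 / 171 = -1.22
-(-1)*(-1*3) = -3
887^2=786769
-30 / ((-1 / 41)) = 1230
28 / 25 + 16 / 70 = 236 / 175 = 1.35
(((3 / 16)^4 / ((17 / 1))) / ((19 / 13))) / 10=1053 / 211681280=0.00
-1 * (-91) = 91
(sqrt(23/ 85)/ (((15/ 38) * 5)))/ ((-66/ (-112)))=2128 * sqrt(1955)/ 210375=0.45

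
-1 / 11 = -0.09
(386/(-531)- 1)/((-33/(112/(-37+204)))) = 102704/2926341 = 0.04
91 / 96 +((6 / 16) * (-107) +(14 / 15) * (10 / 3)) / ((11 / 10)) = -103597 / 3168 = -32.70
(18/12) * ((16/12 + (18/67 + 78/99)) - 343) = -753089/1474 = -510.92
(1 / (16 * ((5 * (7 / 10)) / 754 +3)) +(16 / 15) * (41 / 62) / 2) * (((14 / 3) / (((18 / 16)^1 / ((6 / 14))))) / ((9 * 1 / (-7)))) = -88133948 / 170660115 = -0.52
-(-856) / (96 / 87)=3103 / 4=775.75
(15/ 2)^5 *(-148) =-28096875/ 8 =-3512109.38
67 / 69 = 0.97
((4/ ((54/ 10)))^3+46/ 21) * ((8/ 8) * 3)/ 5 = 357806/ 229635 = 1.56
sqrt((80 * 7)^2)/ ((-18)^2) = 140/ 81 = 1.73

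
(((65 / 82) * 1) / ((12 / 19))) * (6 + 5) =13585 / 984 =13.81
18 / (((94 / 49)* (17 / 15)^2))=99225 / 13583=7.31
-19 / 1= -19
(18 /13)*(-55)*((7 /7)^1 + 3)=-3960 /13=-304.62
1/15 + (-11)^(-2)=136/1815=0.07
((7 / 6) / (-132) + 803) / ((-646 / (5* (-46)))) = 73136435 / 255816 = 285.89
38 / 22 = 19 / 11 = 1.73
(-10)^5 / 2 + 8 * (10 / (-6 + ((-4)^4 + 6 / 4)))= -25149840 / 503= -49999.68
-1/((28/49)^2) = -49/16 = -3.06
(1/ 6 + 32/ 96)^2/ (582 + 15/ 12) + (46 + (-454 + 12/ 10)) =-406.80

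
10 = 10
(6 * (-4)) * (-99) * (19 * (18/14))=406296/7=58042.29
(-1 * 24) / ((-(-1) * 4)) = -6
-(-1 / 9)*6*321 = 214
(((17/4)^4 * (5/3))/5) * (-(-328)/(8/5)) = 17121805/768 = 22294.02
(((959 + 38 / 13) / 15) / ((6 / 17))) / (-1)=-42517 / 234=-181.70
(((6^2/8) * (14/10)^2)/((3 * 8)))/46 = 147/18400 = 0.01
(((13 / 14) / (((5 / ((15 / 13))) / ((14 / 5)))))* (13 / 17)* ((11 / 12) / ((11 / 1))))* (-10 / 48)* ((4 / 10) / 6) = -13 / 24480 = -0.00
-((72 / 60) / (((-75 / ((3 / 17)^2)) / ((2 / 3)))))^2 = -144 / 1305015625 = -0.00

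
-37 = -37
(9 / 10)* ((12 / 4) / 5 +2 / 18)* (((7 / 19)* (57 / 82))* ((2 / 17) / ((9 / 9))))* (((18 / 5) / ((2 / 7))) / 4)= 5292 / 87125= 0.06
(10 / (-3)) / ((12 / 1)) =-5 / 18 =-0.28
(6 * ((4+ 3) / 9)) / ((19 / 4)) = 56 / 57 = 0.98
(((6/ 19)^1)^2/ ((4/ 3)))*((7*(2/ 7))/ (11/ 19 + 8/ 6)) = 0.08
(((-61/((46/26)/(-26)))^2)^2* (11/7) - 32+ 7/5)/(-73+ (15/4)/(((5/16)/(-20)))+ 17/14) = -19878281036135775938/6107529825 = -3254716981.45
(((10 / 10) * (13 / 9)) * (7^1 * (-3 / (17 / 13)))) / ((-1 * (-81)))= -1183 / 4131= -0.29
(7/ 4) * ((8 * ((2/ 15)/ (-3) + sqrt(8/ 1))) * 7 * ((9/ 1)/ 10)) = -98/ 25 + 882 * sqrt(2)/ 5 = 245.55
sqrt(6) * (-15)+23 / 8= -33.87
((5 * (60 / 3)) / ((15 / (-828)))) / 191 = -5520 / 191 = -28.90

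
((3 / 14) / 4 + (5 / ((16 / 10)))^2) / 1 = 4399 / 448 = 9.82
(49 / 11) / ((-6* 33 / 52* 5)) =-0.23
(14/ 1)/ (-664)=-7/ 332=-0.02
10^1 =10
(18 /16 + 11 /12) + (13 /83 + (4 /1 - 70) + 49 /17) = -2062973 /33864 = -60.92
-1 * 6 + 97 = 91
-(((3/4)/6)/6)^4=-1/5308416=-0.00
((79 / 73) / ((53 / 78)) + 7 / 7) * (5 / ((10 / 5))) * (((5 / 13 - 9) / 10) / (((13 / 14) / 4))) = -15728608 / 653861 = -24.05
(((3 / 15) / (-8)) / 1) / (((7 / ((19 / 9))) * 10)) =-19 / 25200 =-0.00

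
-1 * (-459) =459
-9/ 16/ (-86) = 9/ 1376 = 0.01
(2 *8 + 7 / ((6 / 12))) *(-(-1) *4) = 120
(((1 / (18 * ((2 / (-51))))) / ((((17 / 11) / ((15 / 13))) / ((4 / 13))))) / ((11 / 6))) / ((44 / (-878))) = 6585 / 1859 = 3.54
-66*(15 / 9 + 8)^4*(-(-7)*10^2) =-10892127400 / 27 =-403412125.93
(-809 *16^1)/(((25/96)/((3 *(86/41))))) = -320596992/1025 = -312777.55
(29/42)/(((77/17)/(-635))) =-313055/3234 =-96.80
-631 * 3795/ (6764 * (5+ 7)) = -798215/ 27056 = -29.50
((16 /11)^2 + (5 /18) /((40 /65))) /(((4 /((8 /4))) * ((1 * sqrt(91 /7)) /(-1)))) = -44729 * sqrt(13) /453024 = -0.36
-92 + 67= -25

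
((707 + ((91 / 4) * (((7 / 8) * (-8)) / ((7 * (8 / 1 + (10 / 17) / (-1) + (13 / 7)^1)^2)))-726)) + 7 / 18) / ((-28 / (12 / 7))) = 826725889 / 715366092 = 1.16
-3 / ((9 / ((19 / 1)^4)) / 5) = -217201.67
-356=-356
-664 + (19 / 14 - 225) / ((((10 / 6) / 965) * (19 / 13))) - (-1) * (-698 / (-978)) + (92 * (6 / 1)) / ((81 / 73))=-103912631899 / 1170666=-88763.69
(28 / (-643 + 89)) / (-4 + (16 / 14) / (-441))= 21609 / 1711306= 0.01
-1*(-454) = 454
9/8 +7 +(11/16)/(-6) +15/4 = 1129/96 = 11.76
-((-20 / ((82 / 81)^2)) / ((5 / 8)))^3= 144603922678272 / 4750104241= 30442.26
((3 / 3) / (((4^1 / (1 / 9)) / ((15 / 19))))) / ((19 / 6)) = 5 / 722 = 0.01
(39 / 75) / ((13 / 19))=0.76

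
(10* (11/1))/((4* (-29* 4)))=-55/232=-0.24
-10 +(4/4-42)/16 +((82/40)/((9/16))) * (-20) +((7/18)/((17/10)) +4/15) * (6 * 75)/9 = -16505/272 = -60.68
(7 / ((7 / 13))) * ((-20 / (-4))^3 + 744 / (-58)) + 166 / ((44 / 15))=1514.83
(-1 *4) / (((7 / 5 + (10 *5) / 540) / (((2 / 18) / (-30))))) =4 / 403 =0.01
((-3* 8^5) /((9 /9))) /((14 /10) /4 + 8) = -1966080 /167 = -11772.93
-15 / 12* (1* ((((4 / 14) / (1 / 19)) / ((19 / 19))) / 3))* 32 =-1520 / 21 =-72.38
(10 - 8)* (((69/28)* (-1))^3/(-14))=2.14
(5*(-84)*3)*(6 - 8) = 2520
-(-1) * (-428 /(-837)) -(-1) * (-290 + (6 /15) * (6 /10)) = -6052528 /20925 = -289.25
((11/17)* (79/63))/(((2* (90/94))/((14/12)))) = 40843/82620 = 0.49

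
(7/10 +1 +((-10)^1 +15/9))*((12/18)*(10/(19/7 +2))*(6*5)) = -27860/99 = -281.41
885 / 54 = 295 / 18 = 16.39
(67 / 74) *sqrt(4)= 67 / 37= 1.81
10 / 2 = 5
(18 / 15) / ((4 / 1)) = 3 / 10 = 0.30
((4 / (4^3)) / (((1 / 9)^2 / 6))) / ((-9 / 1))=-27 / 8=-3.38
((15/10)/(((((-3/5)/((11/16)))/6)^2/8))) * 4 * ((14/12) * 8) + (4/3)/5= 317629/15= 21175.27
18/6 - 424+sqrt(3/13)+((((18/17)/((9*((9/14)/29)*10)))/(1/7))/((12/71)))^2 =sqrt(39)/13+1309323781/21068100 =62.63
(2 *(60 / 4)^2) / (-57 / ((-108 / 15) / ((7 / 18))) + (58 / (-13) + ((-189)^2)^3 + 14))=1263600 / 127987609773929117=0.00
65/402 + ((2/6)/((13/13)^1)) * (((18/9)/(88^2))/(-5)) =209711/1297120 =0.16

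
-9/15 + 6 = 27/5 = 5.40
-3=-3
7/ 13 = 0.54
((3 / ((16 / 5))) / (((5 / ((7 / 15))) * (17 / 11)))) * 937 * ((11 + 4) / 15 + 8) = 649341 / 1360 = 477.46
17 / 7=2.43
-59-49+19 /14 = -1493 /14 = -106.64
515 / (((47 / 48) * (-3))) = -8240 / 47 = -175.32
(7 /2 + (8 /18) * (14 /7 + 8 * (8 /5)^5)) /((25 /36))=4688054 /78125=60.01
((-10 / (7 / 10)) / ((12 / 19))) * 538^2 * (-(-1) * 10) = -1374859000 / 21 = -65469476.19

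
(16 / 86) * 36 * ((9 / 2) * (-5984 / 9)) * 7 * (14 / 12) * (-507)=82973309.02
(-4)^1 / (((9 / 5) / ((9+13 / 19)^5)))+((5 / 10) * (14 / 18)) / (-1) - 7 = -8436572818127 / 44569782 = -189289.08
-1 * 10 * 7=-70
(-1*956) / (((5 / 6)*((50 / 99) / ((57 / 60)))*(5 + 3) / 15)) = -4046031 / 1000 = -4046.03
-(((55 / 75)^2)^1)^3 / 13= -1771561 / 148078125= -0.01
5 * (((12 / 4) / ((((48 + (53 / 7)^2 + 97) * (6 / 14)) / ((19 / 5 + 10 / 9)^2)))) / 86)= 16752463 / 345304620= 0.05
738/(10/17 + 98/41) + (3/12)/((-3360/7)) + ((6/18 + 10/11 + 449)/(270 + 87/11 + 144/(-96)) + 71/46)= 11658325645621/46456894080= 250.95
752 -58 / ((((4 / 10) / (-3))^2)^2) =-1462109 / 8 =-182763.62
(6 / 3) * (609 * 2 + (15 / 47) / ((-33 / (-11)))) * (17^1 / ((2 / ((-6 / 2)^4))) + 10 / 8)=157955509 / 94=1680377.76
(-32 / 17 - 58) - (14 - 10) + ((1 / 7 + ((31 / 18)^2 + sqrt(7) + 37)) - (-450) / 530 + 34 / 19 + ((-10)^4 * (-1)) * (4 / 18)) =-87100341971 / 38825892 + sqrt(7) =-2240.71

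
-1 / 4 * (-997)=997 / 4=249.25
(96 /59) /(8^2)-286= -33745 /118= -285.97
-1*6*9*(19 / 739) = -1026 / 739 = -1.39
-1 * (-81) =81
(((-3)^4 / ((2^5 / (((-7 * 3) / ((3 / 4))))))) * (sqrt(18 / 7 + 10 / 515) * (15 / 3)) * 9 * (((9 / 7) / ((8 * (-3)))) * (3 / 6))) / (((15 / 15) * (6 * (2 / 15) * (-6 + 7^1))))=54675 * sqrt(336707) / 184576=171.89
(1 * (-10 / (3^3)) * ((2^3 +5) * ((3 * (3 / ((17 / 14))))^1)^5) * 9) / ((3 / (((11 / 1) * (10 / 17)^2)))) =-504598846752000 / 410338673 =-1229713.11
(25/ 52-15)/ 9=-755/ 468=-1.61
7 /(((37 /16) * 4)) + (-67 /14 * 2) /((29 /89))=-214947 /7511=-28.62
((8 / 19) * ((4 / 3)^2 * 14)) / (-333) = -1792 / 56943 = -0.03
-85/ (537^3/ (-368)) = 31280/ 154854153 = 0.00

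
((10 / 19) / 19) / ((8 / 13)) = 65 / 1444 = 0.05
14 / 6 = 7 / 3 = 2.33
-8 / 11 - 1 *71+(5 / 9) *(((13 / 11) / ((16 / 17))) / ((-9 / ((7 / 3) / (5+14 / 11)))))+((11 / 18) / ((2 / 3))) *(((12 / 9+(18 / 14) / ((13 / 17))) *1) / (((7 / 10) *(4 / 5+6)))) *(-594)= -13313132946097 / 31956292368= -416.60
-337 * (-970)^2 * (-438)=138882485400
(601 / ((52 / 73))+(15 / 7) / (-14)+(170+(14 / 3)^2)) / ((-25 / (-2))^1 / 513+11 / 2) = 1353312867 / 7221032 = 187.41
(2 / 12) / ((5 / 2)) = 1 / 15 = 0.07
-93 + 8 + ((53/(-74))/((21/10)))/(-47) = -3103850/36519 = -84.99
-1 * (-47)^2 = -2209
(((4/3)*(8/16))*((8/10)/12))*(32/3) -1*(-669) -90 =78229/135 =579.47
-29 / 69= -0.42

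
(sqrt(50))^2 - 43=7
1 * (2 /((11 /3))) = 6 /11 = 0.55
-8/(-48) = 1/6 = 0.17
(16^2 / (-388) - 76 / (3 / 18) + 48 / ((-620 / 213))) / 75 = -7113812 / 1127625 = -6.31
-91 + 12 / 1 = -79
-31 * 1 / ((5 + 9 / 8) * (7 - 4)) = -248 / 147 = -1.69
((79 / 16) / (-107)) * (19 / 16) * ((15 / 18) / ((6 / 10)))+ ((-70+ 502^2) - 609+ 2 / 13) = 1610925387887 / 6409728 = 251325.08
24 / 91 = 0.26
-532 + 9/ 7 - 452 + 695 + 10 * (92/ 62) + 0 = -59214/ 217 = -272.88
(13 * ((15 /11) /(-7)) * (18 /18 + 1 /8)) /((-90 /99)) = 351 /112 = 3.13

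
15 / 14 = 1.07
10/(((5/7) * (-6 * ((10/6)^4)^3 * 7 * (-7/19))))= 3365793/1708984375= 0.00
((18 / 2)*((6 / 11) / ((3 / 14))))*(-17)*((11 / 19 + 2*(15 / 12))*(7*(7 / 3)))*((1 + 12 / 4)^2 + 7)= -94147326 / 209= -450465.67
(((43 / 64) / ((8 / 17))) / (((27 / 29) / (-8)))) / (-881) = 21199 / 1522368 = 0.01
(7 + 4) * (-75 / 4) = -825 / 4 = -206.25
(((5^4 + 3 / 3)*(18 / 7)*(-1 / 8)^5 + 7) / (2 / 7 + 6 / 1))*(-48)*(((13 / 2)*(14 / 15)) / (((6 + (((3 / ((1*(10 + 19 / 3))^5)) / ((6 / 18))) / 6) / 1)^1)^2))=-2894207608640663323243781 / 323560970699468229066240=-8.94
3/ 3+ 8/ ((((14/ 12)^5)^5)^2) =1804931292867130259105425457373301639598257/ 1798465042647412146620280340569649349251249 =1.00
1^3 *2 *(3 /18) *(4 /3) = 4 /9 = 0.44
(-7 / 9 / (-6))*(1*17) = 119 / 54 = 2.20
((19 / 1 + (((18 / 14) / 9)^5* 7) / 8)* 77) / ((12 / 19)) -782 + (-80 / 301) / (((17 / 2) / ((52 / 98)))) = 12311242417 / 8023456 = 1534.41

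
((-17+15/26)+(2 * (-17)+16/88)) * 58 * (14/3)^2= -81673396/1287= -63460.29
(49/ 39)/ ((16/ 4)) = 0.31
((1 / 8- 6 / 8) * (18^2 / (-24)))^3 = 2460375 / 4096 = 600.68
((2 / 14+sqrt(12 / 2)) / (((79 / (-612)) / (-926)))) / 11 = 566712 / 6083+566712 * sqrt(6) / 869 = 1690.58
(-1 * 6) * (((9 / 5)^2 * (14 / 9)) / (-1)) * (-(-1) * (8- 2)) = 4536 / 25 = 181.44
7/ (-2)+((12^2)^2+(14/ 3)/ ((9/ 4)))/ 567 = 1012693/ 30618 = 33.08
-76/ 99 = -0.77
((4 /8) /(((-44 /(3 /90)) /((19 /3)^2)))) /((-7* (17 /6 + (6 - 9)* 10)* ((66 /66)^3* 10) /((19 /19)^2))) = -0.00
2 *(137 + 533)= 1340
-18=-18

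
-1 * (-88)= 88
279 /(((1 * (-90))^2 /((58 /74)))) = 899 /33300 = 0.03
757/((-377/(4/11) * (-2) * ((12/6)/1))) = 757/4147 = 0.18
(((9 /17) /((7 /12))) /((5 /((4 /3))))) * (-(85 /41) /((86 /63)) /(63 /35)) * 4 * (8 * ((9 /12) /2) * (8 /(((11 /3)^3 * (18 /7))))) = -362880 /2346553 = -0.15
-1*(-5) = 5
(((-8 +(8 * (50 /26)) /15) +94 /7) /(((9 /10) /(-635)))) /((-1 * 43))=11188700 /105651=105.90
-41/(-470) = 41/470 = 0.09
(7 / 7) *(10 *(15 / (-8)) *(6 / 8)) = -225 / 16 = -14.06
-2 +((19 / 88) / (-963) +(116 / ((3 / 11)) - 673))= -249.67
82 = 82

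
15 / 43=0.35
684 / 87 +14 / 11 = 2914 / 319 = 9.13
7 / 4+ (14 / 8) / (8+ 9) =63 / 34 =1.85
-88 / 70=-1.26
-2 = -2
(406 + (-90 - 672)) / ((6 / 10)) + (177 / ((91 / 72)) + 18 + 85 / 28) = -432.25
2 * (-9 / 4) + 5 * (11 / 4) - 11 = -1.75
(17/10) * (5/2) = 17/4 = 4.25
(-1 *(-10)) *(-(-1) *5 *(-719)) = -35950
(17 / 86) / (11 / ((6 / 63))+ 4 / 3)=0.00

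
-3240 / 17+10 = -3070 / 17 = -180.59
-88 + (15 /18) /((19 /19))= -523 /6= -87.17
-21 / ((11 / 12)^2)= -3024 / 121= -24.99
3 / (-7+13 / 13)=-1 / 2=-0.50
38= 38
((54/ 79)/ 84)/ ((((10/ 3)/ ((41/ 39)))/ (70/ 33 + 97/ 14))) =514263/ 22142120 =0.02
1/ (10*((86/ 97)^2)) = 9409/ 73960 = 0.13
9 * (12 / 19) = 108 / 19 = 5.68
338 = 338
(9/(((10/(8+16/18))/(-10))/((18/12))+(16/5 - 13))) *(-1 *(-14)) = -1008/79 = -12.76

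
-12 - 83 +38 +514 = 457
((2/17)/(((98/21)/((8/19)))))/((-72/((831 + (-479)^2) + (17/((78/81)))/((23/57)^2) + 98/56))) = -6337352897/186586764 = -33.96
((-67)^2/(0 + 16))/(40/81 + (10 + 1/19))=6908571/259696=26.60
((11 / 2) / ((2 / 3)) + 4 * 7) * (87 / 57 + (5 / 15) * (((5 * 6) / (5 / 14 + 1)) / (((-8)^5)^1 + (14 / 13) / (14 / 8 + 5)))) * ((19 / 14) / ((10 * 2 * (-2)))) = -2417836633 / 1288169344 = -1.88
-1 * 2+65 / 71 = -77 / 71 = -1.08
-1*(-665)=665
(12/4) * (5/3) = 5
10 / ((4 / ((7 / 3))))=35 / 6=5.83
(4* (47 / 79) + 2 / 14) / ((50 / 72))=3.63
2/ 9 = 0.22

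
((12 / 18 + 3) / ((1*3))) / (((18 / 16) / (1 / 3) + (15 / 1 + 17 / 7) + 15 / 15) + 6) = 616 / 14013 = 0.04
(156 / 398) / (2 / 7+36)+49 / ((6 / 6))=1238650 / 25273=49.01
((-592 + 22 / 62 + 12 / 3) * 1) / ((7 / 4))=-72868 / 217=-335.80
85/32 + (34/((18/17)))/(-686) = 257771/98784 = 2.61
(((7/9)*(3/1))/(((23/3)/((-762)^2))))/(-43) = -4064508/989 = -4109.71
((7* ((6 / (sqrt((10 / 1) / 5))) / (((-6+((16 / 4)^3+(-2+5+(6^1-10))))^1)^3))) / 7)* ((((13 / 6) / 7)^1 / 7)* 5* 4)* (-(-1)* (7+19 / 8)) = 1625* sqrt(2) / 12099276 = 0.00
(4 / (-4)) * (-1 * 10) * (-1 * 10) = -100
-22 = -22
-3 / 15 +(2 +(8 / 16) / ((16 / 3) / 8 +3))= 213 / 110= 1.94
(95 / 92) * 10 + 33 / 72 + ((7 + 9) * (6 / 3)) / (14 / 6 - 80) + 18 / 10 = 7827829 / 643080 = 12.17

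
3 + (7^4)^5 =79792266297612004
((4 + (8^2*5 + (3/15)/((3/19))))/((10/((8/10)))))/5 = 9758/1875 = 5.20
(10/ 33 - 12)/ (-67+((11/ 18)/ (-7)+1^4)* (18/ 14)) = 0.18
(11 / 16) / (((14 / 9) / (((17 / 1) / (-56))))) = -1683 / 12544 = -0.13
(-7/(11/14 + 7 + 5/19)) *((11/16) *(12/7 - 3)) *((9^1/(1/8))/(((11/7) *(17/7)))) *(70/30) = 1231713/36397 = 33.84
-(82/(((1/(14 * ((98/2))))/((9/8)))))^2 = -16019205489/4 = -4004801372.25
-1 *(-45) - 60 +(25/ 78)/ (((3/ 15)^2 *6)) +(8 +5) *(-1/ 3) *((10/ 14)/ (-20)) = -22129/ 1638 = -13.51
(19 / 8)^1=19 / 8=2.38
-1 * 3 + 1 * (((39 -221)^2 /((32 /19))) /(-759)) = -175555 /6072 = -28.91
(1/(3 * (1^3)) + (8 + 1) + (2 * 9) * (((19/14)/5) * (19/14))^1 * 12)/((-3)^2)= 65342/6615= 9.88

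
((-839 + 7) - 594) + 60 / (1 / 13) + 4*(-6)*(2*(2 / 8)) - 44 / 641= -421822 / 641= -658.07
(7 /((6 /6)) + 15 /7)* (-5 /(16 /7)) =-20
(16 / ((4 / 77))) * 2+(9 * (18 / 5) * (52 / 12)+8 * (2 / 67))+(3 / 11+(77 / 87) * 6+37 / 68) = 762.77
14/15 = 0.93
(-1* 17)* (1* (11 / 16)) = -187 / 16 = -11.69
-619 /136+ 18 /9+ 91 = 88.45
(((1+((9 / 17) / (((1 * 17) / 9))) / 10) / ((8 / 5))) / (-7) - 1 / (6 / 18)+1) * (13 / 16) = -880191 / 517888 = -1.70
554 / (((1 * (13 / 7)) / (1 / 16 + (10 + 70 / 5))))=746515 / 104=7178.03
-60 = -60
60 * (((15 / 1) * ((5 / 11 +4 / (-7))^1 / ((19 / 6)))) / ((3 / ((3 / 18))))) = -2700 / 1463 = -1.85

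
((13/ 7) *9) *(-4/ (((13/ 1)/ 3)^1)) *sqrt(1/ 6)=-18 *sqrt(6)/ 7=-6.30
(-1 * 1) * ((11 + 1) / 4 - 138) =135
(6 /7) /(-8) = -3 /28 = -0.11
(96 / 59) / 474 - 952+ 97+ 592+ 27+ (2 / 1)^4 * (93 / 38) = -196.84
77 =77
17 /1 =17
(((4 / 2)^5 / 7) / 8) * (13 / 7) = 52 / 49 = 1.06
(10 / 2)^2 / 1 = 25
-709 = -709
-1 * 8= -8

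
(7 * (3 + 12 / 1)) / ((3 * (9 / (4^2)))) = 62.22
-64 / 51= -1.25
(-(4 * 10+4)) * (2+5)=-308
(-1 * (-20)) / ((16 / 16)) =20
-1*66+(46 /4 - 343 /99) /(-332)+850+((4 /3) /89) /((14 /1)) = 32106618583 /40953528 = 783.98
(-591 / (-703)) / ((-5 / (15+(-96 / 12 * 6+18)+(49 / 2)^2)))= -1383531 / 14060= -98.40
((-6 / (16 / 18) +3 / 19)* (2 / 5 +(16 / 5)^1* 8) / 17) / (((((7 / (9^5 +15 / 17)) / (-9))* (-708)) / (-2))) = 2162.26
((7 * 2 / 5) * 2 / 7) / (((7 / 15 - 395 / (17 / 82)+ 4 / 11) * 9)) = -0.00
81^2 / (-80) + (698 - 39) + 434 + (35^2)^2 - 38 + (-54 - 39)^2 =120819759 / 80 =1510246.99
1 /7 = 0.14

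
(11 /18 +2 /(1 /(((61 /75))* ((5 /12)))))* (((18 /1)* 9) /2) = 104.40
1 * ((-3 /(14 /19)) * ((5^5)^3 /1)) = -1739501953125 /14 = -124250139508.93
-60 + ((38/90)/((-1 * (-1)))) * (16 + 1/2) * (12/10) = -1291/25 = -51.64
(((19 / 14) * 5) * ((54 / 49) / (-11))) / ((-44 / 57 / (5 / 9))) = 81225 / 166012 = 0.49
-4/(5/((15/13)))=-12/13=-0.92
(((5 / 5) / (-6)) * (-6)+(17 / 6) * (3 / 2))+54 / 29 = 825 / 116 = 7.11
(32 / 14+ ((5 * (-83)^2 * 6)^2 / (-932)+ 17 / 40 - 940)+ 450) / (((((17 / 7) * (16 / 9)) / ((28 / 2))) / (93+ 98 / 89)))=-315509832101285325 / 22561856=-13984214423.73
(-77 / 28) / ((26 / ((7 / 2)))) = -77 / 208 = -0.37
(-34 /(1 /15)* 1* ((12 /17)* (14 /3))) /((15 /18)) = -2016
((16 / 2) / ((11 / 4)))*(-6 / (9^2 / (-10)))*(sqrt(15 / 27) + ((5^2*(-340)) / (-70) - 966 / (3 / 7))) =-3184640 / 693 + 640*sqrt(5) / 891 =-4593.83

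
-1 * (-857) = 857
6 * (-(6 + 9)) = -90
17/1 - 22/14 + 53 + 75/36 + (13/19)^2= 2152399/30324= 70.98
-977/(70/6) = -2931/35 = -83.74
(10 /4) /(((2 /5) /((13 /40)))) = 65 /32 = 2.03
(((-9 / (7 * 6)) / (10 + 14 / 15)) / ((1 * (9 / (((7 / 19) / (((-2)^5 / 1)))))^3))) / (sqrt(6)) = 245 * sqrt(6) / 35827858538496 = 0.00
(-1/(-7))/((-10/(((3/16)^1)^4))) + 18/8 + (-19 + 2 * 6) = -21790801/4587520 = -4.75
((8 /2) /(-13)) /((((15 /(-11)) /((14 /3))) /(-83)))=-87.40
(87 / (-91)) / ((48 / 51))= -1479 / 1456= -1.02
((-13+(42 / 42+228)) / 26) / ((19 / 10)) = 1080 / 247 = 4.37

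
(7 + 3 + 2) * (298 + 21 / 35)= 17916 / 5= 3583.20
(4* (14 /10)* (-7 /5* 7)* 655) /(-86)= 89866 /215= 417.98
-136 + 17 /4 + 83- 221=-1079 /4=-269.75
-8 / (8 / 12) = -12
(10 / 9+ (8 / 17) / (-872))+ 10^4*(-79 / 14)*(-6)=39524619647 / 116739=338572.54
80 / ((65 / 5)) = 80 / 13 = 6.15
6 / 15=2 / 5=0.40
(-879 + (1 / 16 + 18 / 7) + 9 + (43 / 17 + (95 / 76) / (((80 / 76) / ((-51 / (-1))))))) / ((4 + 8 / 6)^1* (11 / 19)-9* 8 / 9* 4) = 43643133 / 1568896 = 27.82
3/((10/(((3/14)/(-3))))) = -3/140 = -0.02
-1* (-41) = 41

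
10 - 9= 1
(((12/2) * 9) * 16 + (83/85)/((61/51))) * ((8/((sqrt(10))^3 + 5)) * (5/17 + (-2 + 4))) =-2110152/25925 + 4220304 * sqrt(10)/25925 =433.39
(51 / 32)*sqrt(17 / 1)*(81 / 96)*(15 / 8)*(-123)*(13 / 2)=-33027345*sqrt(17) / 16384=-8311.48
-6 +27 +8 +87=116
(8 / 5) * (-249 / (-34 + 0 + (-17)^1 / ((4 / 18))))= 3984 / 1105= 3.61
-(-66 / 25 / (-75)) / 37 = -22 / 23125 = -0.00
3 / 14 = 0.21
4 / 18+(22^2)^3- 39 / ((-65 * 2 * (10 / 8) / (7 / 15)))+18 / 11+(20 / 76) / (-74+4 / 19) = 1967113023551297 / 17349750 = 113379905.97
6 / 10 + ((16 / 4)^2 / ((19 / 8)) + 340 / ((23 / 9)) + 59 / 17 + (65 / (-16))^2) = 1524833177 / 9509120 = 160.35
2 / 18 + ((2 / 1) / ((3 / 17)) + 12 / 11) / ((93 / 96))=12.94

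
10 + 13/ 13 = 11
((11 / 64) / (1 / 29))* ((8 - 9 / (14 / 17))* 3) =-39237 / 896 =-43.79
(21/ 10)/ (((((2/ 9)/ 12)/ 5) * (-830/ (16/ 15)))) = -1512/ 2075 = -0.73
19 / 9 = 2.11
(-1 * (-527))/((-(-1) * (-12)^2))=527/144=3.66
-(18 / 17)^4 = -1.26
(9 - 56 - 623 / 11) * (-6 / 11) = 6840 / 121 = 56.53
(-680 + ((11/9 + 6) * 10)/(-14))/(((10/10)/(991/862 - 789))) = 29314516955/54306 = 539802.54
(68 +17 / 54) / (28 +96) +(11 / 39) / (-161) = 0.55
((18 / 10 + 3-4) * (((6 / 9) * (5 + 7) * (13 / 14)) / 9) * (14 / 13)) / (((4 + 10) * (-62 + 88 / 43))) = -0.00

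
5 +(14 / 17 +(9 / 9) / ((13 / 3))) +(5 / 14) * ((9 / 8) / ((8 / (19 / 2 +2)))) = 2626431 / 396032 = 6.63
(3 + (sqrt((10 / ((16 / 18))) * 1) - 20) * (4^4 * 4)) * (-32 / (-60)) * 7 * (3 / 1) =-1146712 / 5 + 86016 * sqrt(5) / 5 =-190874.88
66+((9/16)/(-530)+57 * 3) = 2009751/8480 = 237.00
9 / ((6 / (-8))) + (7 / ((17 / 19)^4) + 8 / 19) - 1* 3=-5802624 / 1586899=-3.66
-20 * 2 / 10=-4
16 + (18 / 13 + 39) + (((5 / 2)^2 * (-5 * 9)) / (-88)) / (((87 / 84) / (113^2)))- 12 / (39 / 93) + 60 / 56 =9157282349 / 232232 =39431.61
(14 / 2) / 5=7 / 5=1.40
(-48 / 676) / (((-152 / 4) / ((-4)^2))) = 0.03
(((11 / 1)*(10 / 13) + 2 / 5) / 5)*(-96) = -170.14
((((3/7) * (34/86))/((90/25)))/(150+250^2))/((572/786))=2227/2157315160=0.00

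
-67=-67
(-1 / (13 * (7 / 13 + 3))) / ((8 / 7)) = -7 / 368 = -0.02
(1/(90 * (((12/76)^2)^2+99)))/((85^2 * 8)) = 130321/67115475720000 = 0.00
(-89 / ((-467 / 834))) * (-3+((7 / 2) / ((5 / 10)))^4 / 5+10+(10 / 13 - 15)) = 2281929918 / 30355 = 75174.76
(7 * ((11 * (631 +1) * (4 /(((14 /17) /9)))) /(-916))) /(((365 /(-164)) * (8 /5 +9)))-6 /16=695100333 /7088008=98.07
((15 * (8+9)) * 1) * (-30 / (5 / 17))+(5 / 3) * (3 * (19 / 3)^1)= -77935 / 3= -25978.33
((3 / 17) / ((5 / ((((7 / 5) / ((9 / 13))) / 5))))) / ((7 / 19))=247 / 6375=0.04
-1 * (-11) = 11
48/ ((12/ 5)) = 20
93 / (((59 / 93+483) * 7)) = 0.03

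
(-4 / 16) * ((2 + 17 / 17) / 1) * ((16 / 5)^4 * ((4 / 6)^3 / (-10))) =65536 / 28125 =2.33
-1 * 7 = -7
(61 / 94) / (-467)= -61 / 43898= -0.00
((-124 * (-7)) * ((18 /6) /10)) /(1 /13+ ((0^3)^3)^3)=16926 /5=3385.20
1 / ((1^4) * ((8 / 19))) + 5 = 59 / 8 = 7.38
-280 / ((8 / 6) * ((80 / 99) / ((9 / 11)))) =-1701 / 8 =-212.62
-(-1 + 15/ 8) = -7/ 8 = -0.88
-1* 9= -9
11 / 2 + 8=27 / 2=13.50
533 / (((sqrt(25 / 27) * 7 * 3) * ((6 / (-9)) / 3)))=-4797 * sqrt(3) / 70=-118.69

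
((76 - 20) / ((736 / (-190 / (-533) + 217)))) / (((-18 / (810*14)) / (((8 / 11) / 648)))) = -411355 / 35178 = -11.69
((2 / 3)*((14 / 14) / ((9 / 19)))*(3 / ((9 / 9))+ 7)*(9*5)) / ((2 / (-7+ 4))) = -950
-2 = -2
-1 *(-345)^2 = -119025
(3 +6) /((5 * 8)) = 9 /40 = 0.22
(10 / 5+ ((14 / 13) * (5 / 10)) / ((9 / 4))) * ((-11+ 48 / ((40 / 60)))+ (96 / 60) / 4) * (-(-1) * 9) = 80434 / 65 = 1237.45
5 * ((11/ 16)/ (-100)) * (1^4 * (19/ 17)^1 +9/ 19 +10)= -1287/ 3230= -0.40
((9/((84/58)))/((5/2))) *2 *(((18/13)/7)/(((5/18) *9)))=6264/15925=0.39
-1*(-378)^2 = -142884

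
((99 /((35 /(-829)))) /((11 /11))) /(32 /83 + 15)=-6811893 /44695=-152.41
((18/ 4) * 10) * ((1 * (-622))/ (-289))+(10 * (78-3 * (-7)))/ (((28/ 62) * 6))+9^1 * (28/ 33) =20910909/ 44506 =469.84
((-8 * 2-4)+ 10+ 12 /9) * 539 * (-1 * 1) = 14014 /3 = 4671.33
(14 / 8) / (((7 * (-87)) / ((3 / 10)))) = -0.00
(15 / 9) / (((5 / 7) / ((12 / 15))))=1.87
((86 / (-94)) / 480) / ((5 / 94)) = -0.04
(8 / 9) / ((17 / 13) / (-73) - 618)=-7592 / 5278491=-0.00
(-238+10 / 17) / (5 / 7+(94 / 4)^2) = -113008 / 263211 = -0.43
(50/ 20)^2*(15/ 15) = 25/ 4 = 6.25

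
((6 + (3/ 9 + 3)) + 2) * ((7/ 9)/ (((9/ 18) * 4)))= 119/ 27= 4.41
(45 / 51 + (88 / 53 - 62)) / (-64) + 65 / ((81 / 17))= 68057971 / 4670784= 14.57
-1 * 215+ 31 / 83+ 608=32650 / 83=393.37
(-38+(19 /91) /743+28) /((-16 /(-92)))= -15550553 /270452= -57.50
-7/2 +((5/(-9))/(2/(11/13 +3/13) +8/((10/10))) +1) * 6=895/414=2.16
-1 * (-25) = 25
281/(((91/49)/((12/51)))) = 7868/221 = 35.60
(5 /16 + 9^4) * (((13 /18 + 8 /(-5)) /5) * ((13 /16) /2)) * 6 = -2807.69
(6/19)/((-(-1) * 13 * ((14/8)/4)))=96/1729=0.06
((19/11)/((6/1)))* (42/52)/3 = 133/1716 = 0.08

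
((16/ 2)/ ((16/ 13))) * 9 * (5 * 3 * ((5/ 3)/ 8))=2925/ 16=182.81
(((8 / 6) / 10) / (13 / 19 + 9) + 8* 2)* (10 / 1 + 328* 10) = 7270571 / 138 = 52685.30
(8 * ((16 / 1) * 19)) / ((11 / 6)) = 14592 / 11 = 1326.55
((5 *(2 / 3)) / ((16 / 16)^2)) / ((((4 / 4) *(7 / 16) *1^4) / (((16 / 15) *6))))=1024 / 21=48.76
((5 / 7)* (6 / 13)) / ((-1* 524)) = -15 / 23842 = -0.00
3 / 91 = 0.03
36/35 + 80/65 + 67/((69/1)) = 101417/31395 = 3.23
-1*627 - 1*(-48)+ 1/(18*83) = -579.00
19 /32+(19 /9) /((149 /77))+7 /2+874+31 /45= 20976187 /23840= 879.87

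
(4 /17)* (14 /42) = 4 /51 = 0.08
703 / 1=703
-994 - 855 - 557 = -2406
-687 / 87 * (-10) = 2290 / 29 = 78.97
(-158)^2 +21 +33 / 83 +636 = 2126576 / 83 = 25621.40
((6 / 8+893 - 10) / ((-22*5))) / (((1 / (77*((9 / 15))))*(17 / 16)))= -29694 / 85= -349.34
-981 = -981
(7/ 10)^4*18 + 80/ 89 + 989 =442428201/ 445000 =994.22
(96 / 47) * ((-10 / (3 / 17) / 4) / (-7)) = 4.13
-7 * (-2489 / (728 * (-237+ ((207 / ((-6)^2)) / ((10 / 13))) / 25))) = -311125 / 3077113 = -0.10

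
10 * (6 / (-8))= -15 / 2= -7.50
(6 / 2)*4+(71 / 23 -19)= -90 / 23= -3.91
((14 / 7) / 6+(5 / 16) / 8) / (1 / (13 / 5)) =1859 / 1920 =0.97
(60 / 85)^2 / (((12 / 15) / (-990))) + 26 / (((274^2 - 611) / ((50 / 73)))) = -193737004660 / 314197621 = -616.61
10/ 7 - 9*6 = -368/ 7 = -52.57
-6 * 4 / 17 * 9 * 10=-2160 / 17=-127.06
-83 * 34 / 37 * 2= -5644 / 37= -152.54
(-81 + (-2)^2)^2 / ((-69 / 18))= -35574 / 23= -1546.70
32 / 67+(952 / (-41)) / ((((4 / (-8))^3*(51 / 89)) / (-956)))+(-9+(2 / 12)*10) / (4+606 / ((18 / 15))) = -1299923661106 / 4194669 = -309898.98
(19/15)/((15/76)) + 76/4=5719/225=25.42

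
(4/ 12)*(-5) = -5/ 3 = -1.67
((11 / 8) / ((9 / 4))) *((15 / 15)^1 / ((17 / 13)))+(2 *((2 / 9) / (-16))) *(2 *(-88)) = 1639 / 306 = 5.36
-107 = -107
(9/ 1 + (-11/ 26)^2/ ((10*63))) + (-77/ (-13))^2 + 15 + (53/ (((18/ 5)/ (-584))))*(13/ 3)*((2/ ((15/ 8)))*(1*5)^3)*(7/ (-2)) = 66641739580889/ 3832920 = 17386676.37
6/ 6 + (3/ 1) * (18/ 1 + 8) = 79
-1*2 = -2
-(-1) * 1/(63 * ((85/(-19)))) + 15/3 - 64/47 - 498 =-124424318/251685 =-494.37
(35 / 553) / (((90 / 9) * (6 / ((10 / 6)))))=5 / 2844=0.00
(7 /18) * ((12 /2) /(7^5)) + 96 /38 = 345763 /136857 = 2.53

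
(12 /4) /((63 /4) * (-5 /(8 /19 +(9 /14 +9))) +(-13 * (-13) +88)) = 16062 /1334083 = 0.01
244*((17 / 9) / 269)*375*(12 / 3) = 2074000 / 807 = 2570.01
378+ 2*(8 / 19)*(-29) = 6718 / 19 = 353.58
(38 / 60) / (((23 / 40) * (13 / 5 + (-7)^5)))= -190 / 2898759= -0.00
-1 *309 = -309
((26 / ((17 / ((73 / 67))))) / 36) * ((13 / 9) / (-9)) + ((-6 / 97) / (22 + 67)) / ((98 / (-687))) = -0.00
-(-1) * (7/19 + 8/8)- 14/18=101/171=0.59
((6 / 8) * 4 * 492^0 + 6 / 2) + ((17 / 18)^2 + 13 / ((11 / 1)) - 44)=-128041 / 3564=-35.93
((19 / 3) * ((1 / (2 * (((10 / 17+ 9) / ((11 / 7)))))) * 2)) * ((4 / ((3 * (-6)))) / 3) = -7106 / 92421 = -0.08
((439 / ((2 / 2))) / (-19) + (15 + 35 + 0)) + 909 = 17782 / 19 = 935.89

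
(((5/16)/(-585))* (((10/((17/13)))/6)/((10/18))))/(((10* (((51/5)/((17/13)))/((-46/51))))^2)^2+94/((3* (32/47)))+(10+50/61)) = -17070301/779039659970104829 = -0.00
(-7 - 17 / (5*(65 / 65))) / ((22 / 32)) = -832 / 55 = -15.13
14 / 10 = 7 / 5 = 1.40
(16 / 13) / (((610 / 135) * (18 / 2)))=0.03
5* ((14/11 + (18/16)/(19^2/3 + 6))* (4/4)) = 213725/33352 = 6.41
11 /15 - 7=-94 /15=-6.27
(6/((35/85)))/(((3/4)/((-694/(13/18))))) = -1698912/91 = -18669.36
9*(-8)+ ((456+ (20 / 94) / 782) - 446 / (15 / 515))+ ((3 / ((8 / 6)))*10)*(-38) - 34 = -872043766 / 55131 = -15817.67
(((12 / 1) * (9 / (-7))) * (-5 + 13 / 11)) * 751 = 44240.73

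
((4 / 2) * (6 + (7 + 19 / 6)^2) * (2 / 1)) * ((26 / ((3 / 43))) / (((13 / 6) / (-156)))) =-35212528 / 3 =-11737509.33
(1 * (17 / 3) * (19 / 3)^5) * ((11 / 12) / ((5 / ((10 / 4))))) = 463030513 / 17496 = 26464.94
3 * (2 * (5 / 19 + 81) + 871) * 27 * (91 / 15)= 48248109 / 95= 507874.83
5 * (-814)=-4070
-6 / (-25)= 6 / 25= 0.24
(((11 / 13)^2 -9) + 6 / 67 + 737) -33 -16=7697438 / 11323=679.81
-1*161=-161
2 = 2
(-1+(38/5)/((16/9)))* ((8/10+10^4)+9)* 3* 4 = 19669257/50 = 393385.14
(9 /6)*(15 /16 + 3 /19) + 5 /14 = 8513 /4256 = 2.00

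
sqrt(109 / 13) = sqrt(1417) / 13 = 2.90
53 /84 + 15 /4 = 92 /21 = 4.38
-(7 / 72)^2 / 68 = -49 / 352512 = -0.00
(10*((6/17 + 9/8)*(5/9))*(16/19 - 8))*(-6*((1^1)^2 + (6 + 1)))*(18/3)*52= 16723200/19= 880168.42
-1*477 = -477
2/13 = 0.15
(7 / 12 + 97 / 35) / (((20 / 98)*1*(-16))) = -9863 / 9600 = -1.03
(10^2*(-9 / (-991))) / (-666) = -50 / 36667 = -0.00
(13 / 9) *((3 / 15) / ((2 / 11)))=143 / 90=1.59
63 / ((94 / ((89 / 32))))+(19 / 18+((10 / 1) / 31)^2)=78663679 / 26016192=3.02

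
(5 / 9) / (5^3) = 1 / 225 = 0.00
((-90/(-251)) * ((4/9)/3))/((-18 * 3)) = -20/20331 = -0.00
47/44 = 1.07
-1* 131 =-131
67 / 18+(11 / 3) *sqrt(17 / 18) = 11 *sqrt(34) / 18+67 / 18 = 7.29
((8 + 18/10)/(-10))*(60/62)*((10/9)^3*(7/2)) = -34300/7533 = -4.55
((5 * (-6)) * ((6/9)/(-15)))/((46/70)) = 140/69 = 2.03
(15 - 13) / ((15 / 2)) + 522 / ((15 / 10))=5224 / 15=348.27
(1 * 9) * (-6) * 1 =-54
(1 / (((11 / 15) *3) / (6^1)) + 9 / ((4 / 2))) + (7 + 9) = 511 / 22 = 23.23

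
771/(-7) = -771/7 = -110.14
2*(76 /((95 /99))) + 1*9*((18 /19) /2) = 15453 /95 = 162.66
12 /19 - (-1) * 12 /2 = 126 /19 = 6.63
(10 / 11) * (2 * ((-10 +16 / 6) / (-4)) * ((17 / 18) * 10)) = 31.48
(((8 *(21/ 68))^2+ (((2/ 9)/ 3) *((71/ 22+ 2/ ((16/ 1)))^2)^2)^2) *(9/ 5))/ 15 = 11.23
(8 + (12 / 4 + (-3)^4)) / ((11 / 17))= 1564 / 11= 142.18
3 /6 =1 /2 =0.50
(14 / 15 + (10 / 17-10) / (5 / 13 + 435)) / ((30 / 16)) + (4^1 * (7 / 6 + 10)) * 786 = 35108.49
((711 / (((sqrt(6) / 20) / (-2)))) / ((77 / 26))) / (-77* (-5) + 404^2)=-123240* sqrt(6) / 12597277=-0.02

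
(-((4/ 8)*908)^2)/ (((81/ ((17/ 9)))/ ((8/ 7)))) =-28031776/ 5103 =-5493.20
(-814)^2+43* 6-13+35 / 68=45073223 / 68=662841.51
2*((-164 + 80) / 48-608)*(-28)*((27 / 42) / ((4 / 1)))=21951 / 4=5487.75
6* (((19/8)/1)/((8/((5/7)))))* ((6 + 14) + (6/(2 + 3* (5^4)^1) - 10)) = 668895/52556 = 12.73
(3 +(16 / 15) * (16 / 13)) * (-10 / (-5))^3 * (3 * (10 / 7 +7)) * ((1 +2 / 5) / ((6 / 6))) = 396952 / 325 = 1221.39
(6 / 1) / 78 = 1 / 13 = 0.08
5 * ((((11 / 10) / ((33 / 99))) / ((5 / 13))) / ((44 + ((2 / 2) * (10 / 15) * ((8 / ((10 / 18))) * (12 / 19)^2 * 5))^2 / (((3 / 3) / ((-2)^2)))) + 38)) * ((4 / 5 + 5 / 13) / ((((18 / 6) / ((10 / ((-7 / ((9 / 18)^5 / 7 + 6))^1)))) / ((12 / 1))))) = -12725454687 / 11300200688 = -1.13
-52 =-52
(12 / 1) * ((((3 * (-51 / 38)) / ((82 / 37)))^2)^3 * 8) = 98737058301010447463883 / 28604523374039209088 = 3451.80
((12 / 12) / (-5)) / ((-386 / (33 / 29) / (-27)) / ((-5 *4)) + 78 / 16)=-7128 / 151357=-0.05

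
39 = 39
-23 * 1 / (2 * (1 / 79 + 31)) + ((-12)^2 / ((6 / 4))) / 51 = 1.51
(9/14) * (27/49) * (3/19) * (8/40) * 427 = 44469/9310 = 4.78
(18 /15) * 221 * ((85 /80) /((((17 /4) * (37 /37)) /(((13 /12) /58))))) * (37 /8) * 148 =3933137 /4640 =847.66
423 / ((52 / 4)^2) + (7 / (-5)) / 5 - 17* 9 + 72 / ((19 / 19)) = -332833 / 4225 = -78.78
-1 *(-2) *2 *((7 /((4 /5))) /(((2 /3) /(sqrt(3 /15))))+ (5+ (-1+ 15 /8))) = 21 *sqrt(5) /2+ 47 /2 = 46.98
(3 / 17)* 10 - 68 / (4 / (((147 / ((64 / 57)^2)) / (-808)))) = 237314307 / 56262656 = 4.22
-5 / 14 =-0.36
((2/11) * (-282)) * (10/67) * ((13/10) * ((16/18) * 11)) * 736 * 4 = -57561088/201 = -286373.57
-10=-10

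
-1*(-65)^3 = 274625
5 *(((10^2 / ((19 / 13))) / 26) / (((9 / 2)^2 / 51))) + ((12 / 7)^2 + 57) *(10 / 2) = 8366405 / 25137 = 332.83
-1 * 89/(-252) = 89/252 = 0.35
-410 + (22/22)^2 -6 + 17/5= -2058/5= -411.60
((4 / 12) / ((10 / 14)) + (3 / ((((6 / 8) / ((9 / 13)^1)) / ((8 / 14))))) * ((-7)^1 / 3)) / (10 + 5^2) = -629 / 6825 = -0.09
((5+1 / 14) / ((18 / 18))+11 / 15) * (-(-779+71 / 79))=2497731 / 553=4516.69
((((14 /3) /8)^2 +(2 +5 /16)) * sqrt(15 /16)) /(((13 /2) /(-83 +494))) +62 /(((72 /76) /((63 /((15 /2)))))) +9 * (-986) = -124864 /15 +26167 * sqrt(15) /624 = -8161.86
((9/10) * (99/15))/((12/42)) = 2079/100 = 20.79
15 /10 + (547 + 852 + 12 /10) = 14017 /10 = 1401.70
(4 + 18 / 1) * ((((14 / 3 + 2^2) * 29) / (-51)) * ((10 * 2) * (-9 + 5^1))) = 8673.46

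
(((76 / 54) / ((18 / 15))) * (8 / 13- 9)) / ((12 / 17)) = -176035 / 12636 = -13.93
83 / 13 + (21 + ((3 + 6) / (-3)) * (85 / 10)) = 49 / 26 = 1.88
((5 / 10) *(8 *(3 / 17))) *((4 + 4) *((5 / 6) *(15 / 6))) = 200 / 17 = 11.76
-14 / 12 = -1.17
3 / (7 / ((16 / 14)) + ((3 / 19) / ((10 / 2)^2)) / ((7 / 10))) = 15960 / 32633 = 0.49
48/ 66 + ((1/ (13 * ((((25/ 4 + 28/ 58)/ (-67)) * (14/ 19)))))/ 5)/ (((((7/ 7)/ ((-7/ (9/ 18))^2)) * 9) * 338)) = 55121644/ 77213565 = 0.71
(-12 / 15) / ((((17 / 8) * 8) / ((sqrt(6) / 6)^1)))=-2 * sqrt(6) / 255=-0.02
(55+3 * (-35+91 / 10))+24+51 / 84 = 267 / 140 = 1.91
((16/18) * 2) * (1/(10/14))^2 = 784/225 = 3.48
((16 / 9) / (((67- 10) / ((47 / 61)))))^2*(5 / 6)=0.00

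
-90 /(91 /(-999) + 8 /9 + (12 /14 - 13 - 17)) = 629370 /198217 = 3.18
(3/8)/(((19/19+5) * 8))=0.01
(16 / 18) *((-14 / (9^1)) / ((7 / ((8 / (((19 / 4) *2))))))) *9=-256 / 171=-1.50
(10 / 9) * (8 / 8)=10 / 9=1.11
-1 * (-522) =522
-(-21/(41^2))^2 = -441/2825761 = -0.00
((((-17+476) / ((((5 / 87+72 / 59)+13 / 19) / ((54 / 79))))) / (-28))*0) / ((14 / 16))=0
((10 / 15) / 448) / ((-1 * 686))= -0.00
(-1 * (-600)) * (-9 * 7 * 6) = -226800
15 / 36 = 5 / 12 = 0.42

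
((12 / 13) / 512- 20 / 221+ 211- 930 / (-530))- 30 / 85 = 212.31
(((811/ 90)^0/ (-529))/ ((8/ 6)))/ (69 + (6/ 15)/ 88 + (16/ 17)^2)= -47685/ 2350679741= -0.00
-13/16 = -0.81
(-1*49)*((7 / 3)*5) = -1715 / 3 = -571.67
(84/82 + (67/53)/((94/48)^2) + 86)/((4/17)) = 1782080284/4800157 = 371.25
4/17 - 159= -2699/17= -158.76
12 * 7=84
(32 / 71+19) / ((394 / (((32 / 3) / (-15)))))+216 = 135931544 / 629415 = 215.96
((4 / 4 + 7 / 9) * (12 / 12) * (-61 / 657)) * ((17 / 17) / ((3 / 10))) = -9760 / 17739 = -0.55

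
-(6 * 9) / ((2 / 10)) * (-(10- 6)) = 1080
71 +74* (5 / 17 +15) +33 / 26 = 532183 / 442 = 1204.03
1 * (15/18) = 5/6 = 0.83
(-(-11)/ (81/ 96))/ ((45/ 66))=7744/ 405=19.12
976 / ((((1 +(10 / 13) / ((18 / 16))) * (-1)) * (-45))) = 12688 / 985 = 12.88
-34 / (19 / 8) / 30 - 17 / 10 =-1241 / 570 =-2.18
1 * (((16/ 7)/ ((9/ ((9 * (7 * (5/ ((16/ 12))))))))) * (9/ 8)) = 135/ 2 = 67.50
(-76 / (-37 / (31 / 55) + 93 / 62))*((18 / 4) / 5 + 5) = 139004 / 19885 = 6.99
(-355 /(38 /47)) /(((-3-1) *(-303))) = -16685 /46056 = -0.36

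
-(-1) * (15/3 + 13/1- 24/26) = 222/13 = 17.08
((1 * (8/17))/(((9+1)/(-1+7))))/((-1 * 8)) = -3/85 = -0.04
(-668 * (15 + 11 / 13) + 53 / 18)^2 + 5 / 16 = 24527355368545 / 219024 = 111984784.17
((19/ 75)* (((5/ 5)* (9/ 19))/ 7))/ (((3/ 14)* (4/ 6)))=0.12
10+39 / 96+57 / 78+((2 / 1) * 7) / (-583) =2695215 / 242528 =11.11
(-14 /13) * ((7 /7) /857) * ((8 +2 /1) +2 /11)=-1568 /122551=-0.01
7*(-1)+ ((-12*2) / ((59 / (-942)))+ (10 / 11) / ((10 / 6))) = 244499 / 649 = 376.73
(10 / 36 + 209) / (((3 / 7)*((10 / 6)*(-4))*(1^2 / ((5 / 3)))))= -26369 / 216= -122.08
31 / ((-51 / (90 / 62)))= -0.88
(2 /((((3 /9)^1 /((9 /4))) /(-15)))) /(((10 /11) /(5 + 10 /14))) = -8910 /7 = -1272.86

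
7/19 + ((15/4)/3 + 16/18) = 1715/684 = 2.51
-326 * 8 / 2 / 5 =-1304 / 5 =-260.80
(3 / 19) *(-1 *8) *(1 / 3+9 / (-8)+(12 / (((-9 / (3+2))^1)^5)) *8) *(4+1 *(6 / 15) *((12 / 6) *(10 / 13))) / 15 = 3698636 / 1620567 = 2.28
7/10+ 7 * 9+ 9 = 727/10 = 72.70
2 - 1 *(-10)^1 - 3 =9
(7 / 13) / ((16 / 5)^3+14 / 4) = 1750 / 117871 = 0.01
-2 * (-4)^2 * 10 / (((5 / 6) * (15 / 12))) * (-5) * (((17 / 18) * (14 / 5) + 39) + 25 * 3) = 2687488 / 15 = 179165.87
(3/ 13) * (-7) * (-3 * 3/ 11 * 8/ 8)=1.32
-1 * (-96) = 96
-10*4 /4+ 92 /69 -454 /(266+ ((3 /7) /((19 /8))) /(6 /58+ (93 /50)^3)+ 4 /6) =-10.37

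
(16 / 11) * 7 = 112 / 11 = 10.18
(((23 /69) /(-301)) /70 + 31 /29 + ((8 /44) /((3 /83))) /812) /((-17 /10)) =-0.63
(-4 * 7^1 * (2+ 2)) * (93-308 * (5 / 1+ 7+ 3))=507024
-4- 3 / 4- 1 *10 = -59 / 4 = -14.75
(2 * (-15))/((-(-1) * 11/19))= -570/11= -51.82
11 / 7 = 1.57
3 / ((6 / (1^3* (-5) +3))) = -1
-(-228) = 228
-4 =-4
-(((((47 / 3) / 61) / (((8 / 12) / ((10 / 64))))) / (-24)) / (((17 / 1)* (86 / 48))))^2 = -55225 / 8144311422976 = -0.00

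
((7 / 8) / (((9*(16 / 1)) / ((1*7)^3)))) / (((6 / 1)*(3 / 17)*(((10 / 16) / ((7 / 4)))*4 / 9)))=285719 / 23040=12.40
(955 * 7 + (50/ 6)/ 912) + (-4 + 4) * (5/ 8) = 18290185/ 2736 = 6685.01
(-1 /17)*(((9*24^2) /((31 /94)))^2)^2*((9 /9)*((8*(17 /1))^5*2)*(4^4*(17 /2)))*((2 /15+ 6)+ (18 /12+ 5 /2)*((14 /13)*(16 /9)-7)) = 620253063703642998065595978775944757248 /60028865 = 10332580229588598719392680000000.00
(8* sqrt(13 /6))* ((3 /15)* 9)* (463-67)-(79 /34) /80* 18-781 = -1062871 /1360+4752* sqrt(78) /5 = 7612.18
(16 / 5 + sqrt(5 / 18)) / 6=sqrt(10) / 36 + 8 / 15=0.62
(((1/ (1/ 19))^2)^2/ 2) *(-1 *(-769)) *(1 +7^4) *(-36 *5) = -21664878416820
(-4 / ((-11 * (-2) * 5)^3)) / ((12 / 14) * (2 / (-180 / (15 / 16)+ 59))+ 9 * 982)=-931 / 2737922236500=-0.00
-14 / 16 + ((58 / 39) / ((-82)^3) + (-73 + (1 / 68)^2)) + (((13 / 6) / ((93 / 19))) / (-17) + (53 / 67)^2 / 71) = -73.89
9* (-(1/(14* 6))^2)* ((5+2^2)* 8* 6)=-27/49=-0.55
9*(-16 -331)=-3123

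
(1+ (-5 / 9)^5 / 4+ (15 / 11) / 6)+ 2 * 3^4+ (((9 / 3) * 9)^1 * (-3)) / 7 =2757938165 / 18187092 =151.64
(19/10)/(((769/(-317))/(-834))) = 2511591/3845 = 653.21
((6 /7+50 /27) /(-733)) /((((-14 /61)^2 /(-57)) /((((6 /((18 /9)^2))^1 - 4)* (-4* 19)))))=1719399680 /2262771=759.86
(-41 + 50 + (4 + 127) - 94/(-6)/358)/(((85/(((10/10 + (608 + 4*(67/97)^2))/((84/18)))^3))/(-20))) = -257080551820179185611959939/3477654788690555284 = -73923539.70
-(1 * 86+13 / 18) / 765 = -1561 / 13770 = -0.11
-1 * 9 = -9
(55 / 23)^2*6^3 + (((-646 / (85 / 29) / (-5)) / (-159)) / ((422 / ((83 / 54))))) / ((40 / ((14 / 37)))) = 21898995514050701 / 17729673579000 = 1235.16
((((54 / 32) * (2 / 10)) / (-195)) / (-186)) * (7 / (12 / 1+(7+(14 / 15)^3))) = 2835 / 862342624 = 0.00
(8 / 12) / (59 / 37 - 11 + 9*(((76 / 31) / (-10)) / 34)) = -194990 / 2769921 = -0.07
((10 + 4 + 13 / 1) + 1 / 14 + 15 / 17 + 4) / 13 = 585 / 238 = 2.46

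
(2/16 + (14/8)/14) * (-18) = -9/2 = -4.50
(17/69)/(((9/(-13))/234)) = -5746/69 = -83.28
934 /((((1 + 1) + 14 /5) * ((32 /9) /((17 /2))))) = 119085 /256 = 465.18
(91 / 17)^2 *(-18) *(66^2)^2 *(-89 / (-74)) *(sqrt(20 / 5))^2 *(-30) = 15103315300993920 / 10693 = 1412448826427.94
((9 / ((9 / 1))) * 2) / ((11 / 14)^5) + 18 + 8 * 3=7839790 / 161051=48.68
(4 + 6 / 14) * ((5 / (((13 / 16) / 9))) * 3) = 735.82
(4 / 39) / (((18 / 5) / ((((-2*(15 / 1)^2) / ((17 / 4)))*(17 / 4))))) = -500 / 39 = -12.82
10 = 10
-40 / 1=-40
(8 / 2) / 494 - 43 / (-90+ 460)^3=101295379 / 12511291000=0.01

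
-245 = -245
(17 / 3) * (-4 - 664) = -11356 / 3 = -3785.33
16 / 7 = 2.29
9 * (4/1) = 36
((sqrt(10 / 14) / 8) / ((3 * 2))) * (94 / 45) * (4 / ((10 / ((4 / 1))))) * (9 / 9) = 47 * sqrt(35) / 4725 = 0.06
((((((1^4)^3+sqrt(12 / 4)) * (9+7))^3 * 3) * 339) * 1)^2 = 2082298795130880 * sqrt(3)+3609317911560192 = 7215965221266332.88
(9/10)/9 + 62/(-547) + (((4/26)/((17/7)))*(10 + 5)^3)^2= 12212113309607/267160270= 45710.81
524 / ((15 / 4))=2096 / 15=139.73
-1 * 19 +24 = 5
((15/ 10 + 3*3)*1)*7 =147/ 2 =73.50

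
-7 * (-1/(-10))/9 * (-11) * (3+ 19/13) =2233/585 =3.82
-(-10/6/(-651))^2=-0.00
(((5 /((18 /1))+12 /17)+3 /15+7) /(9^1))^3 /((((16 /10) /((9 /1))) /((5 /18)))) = 1962985296761 /1671020565120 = 1.17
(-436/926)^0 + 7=8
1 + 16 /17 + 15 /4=387 /68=5.69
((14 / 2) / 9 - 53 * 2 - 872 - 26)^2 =81522841 / 81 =1006454.83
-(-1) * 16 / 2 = 8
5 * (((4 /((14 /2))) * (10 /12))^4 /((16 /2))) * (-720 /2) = -250000 /21609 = -11.57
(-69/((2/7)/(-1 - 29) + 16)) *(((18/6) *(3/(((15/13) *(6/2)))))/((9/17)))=-1547/73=-21.19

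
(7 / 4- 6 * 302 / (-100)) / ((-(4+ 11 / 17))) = -33779 / 7900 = -4.28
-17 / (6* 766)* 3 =-17 / 1532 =-0.01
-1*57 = -57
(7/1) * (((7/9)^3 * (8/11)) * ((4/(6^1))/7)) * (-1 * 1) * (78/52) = -2744/8019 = -0.34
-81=-81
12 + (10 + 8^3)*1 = 534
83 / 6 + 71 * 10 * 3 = 12863 / 6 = 2143.83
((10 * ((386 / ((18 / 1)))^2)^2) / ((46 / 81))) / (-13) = -6937440005 / 24219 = -286446.18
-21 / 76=-0.28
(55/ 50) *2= 11/ 5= 2.20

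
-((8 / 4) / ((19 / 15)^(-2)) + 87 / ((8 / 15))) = -299401 / 1800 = -166.33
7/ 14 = 1/ 2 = 0.50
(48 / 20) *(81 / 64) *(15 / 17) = 729 / 272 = 2.68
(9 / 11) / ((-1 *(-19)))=9 / 209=0.04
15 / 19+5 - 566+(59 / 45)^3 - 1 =-967763674 / 1731375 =-558.96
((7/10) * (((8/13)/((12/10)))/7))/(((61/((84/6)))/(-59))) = -1652/2379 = -0.69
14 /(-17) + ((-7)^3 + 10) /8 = -5773 /136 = -42.45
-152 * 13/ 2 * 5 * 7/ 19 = -1820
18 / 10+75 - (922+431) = -6381 / 5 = -1276.20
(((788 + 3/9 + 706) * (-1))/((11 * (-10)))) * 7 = 31381/330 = 95.09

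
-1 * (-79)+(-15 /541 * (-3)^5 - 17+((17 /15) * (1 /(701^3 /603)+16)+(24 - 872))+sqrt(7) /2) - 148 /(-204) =-12045211728721213 /15840549564485+sqrt(7) /2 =-759.08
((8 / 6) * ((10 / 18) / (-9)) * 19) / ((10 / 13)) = -494 / 243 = -2.03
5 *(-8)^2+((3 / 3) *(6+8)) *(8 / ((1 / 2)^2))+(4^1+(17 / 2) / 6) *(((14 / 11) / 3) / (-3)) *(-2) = 228551 / 297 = 769.53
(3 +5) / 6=4 / 3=1.33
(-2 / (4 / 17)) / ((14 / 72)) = -43.71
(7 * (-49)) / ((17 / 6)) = -2058 / 17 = -121.06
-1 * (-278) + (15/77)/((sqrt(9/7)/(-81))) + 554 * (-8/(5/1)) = -3042/5 - 405 * sqrt(7)/77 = -622.32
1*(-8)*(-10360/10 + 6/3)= 8272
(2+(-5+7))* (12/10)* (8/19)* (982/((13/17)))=3205248/1235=2595.34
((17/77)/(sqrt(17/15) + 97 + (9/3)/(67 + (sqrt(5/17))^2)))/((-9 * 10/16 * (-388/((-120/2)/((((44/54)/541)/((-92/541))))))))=423968238720/60029985432109 - 26477568 * sqrt(255)/5457271402919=0.01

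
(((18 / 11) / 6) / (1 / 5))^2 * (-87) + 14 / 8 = -77453 / 484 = -160.03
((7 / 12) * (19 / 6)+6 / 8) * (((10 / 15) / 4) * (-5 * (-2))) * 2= 935 / 108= 8.66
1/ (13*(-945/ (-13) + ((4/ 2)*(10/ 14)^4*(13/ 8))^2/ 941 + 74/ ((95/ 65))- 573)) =-1649102033264/ 9640287001226545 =-0.00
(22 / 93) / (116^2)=11 / 625704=0.00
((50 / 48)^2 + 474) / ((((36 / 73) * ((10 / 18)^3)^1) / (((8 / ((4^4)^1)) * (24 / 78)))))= 179787393 / 3328000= 54.02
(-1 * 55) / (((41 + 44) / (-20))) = 220 / 17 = 12.94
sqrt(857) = 29.27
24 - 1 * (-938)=962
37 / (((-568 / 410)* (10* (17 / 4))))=-1517 / 2414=-0.63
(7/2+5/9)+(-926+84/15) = -82471/90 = -916.34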